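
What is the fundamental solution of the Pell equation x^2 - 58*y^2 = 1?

First expand sqrt(58) as a continued fraction. With x_i = (sqrt(58) + m_i)/d_i and (m_0, d_0) = (0, 1): a_0 = floor(sqrt(58)) = 7, since 7^2 = 49 <= 58 < 64 = 8^2.
Iterate m_{i+1} = d_i*a_i - m_i, d_{i+1} = (58 - m_{i+1}^2)/d_i, a_{i+1} = floor((a_0 + m_{i+1})/d_{i+1}):
  m_1 = 1*7 - 0 = 7, d_1 = (58 - 7^2)/1 = 9/1 = 9, a_1 = floor((7 + 7)/9) = 1.
  m_2 = 9*1 - 7 = 2, d_2 = (58 - 2^2)/9 = 54/9 = 6, a_2 = floor((7 + 2)/6) = 1.
  m_3 = 6*1 - 2 = 4, d_3 = (58 - 4^2)/6 = 42/6 = 7, a_3 = floor((7 + 4)/7) = 1.
  m_4 = 7*1 - 4 = 3, d_4 = (58 - 3^2)/7 = 49/7 = 7, a_4 = floor((7 + 3)/7) = 1.
  m_5 = 7*1 - 3 = 4, d_5 = (58 - 4^2)/7 = 42/7 = 6, a_5 = floor((7 + 4)/6) = 1.
  m_6 = 6*1 - 4 = 2, d_6 = (58 - 2^2)/6 = 54/6 = 9, a_6 = floor((7 + 2)/9) = 1.
  m_7 = 9*1 - 2 = 7, d_7 = (58 - 7^2)/9 = 9/9 = 1, a_7 = floor((7 + 7)/1) = 14.
  m_8 = 1*14 - 7 = 7, d_8 = (58 - 7^2)/1 = 9/1 = 9: (m_8, d_8) = (m_1, d_1) = (7, 9), so from here the quotients repeat a_1, ..., a_7; the period length is 7.
So sqrt(58) = [7; (1, 1, 1, 1, 1, 1, 14)] with period length k = 7.
k is odd, so (p_{k-1}, q_{k-1}) only solves x^2 - 58y^2 = -1 and the fundamental solution of x^2 - 58y^2 = 1 is (p_{2k-1}, q_{2k-1}) = (p_13, q_13); compute convergents through index 13, running through the period twice.
Convergents (p_i = a_i*p_{i-1} + p_{i-2}, q_i = a_i*q_{i-1} + q_{i-2} with p_{-2}=0, p_{-1}=1, q_{-2}=1, q_{-1}=0):
  i=0: a_0=7, p_0 = 7*1 + 0 = 7, q_0 = 7*0 + 1 = 1.
  i=1: a_1=1, p_1 = 1*7 + 1 = 8, q_1 = 1*1 + 0 = 1.
  i=2: a_2=1, p_2 = 1*8 + 7 = 15, q_2 = 1*1 + 1 = 2.
  i=3: a_3=1, p_3 = 1*15 + 8 = 23, q_3 = 1*2 + 1 = 3.
  i=4: a_4=1, p_4 = 1*23 + 15 = 38, q_4 = 1*3 + 2 = 5.
  i=5: a_5=1, p_5 = 1*38 + 23 = 61, q_5 = 1*5 + 3 = 8.
  i=6: a_6=1, p_6 = 1*61 + 38 = 99, q_6 = 1*8 + 5 = 13.
  i=7: a_7=14, p_7 = 14*99 + 61 = 1447, q_7 = 14*13 + 8 = 190.
  i=8: a_8=1, p_8 = 1*1447 + 99 = 1546, q_8 = 1*190 + 13 = 203.
  i=9: a_9=1, p_9 = 1*1546 + 1447 = 2993, q_9 = 1*203 + 190 = 393.
  i=10: a_10=1, p_10 = 1*2993 + 1546 = 4539, q_10 = 1*393 + 203 = 596.
  i=11: a_11=1, p_11 = 1*4539 + 2993 = 7532, q_11 = 1*596 + 393 = 989.
  i=12: a_12=1, p_12 = 1*7532 + 4539 = 12071, q_12 = 1*989 + 596 = 1585.
  i=13: a_13=1, p_13 = 1*12071 + 7532 = 19603, q_13 = 1*1585 + 989 = 2574.
Indeed p_6^2 - 58*q_6^2 = 9801 - 9802 = -1, not +1.
Check: 19603^2 - 58*2574^2 = 384277609 - 384277608 = 1, so (x, y) = (19603, 2574) solves the equation, and by the theorem it is the least positive solution.

(x, y) = (19603, 2574)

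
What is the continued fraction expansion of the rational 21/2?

[10; 2]

Run the Euclidean algorithm on 21 and 2; the successive quotients are the partial quotients a_0, a_1, ... (each step inverts the fractional part left over by the previous one):
  21 = 10*2 + 1, so a_0 = 10.
  2 = 2*1 + 0, so a_1 = 2.
The remainder reaches 0 after 2 divisions, so the expansion has 2 partial quotients, read off in order.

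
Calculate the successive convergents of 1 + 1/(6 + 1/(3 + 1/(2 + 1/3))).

Using the convergent recurrence p_i = a_i*p_{i-1} + p_{i-2}, q_i = a_i*q_{i-1} + q_{i-2} with p_{-2}=0, p_{-1}=1, q_{-2}=1, q_{-1}=0:
  i=0: a_0=1, p_0 = 1*1 + 0 = 1, q_0 = 1*0 + 1 = 1.
  i=1: a_1=6, p_1 = 6*1 + 1 = 7, q_1 = 6*1 + 0 = 6.
  i=2: a_2=3, p_2 = 3*7 + 1 = 22, q_2 = 3*6 + 1 = 19.
  i=3: a_3=2, p_3 = 2*22 + 7 = 51, q_3 = 2*19 + 6 = 44.
  i=4: a_4=3, p_4 = 3*51 + 22 = 175, q_4 = 3*44 + 19 = 151.

1/1, 7/6, 22/19, 51/44, 175/151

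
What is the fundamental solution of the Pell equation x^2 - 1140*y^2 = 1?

First expand sqrt(1140) as a continued fraction. With x_i = (sqrt(1140) + m_i)/d_i and (m_0, d_0) = (0, 1): a_0 = floor(sqrt(1140)) = 33, since 33^2 = 1089 <= 1140 < 1156 = 34^2.
Iterate m_{i+1} = d_i*a_i - m_i, d_{i+1} = (1140 - m_{i+1}^2)/d_i, a_{i+1} = floor((a_0 + m_{i+1})/d_{i+1}):
  m_1 = 1*33 - 0 = 33, d_1 = (1140 - 33^2)/1 = 51/1 = 51, a_1 = floor((33 + 33)/51) = 1.
  m_2 = 51*1 - 33 = 18, d_2 = (1140 - 18^2)/51 = 816/51 = 16, a_2 = floor((33 + 18)/16) = 3.
  m_3 = 16*3 - 18 = 30, d_3 = (1140 - 30^2)/16 = 240/16 = 15, a_3 = floor((33 + 30)/15) = 4.
  m_4 = 15*4 - 30 = 30, d_4 = (1140 - 30^2)/15 = 240/15 = 16, a_4 = floor((33 + 30)/16) = 3.
  m_5 = 16*3 - 30 = 18, d_5 = (1140 - 18^2)/16 = 816/16 = 51, a_5 = floor((33 + 18)/51) = 1.
  m_6 = 51*1 - 18 = 33, d_6 = (1140 - 33^2)/51 = 51/51 = 1, a_6 = floor((33 + 33)/1) = 66.
  m_7 = 1*66 - 33 = 33, d_7 = (1140 - 33^2)/1 = 51/1 = 51: (m_7, d_7) = (m_1, d_1) = (33, 51), so from here the quotients repeat a_1, ..., a_6; the period length is 6.
So sqrt(1140) = [33; (1, 3, 4, 3, 1, 66)] with period length k = 6.
k is even, so the fundamental solution of x^2 - 1140y^2 = 1 is (p_{k-1}, q_{k-1}) = (p_5, q_5); compute convergents through index 5.
Convergents (p_i = a_i*p_{i-1} + p_{i-2}, q_i = a_i*q_{i-1} + q_{i-2} with p_{-2}=0, p_{-1}=1, q_{-2}=1, q_{-1}=0):
  i=0: a_0=33, p_0 = 33*1 + 0 = 33, q_0 = 33*0 + 1 = 1.
  i=1: a_1=1, p_1 = 1*33 + 1 = 34, q_1 = 1*1 + 0 = 1.
  i=2: a_2=3, p_2 = 3*34 + 33 = 135, q_2 = 3*1 + 1 = 4.
  i=3: a_3=4, p_3 = 4*135 + 34 = 574, q_3 = 4*4 + 1 = 17.
  i=4: a_4=3, p_4 = 3*574 + 135 = 1857, q_4 = 3*17 + 4 = 55.
  i=5: a_5=1, p_5 = 1*1857 + 574 = 2431, q_5 = 1*55 + 17 = 72.
Check: 2431^2 - 1140*72^2 = 5909761 - 5909760 = 1, so (x, y) = (2431, 72) solves the equation, and by the theorem it is the least positive solution.

(x, y) = (2431, 72)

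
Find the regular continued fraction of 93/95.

Run the Euclidean algorithm on 93 and 95; the successive quotients are the partial quotients a_0, a_1, ... (each step inverts the fractional part left over by the previous one):
  93 = 0*95 + 93, so a_0 = 0.
  95 = 1*93 + 2, so a_1 = 1.
  93 = 46*2 + 1, so a_2 = 46.
  2 = 2*1 + 0, so a_3 = 2.
The remainder reaches 0 after 4 divisions, so the expansion has 4 partial quotients, read off in order.

[0; 1, 46, 2]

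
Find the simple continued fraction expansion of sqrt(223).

[14; (1, 13, 1, 28)]

Write x_i = (sqrt(223) + m_i)/d_i with (m_0, d_0) = (0, 1). a_0 = floor(sqrt(223)) = 14, since 14^2 = 196 <= 223 < 225 = 15^2.
Iterate m_{i+1} = d_i*a_i - m_i, d_{i+1} = (223 - m_{i+1}^2)/d_i, a_{i+1} = floor((a_0 + m_{i+1})/d_{i+1}):
  m_1 = 1*14 - 0 = 14, d_1 = (223 - 14^2)/1 = 27/1 = 27, a_1 = floor((14 + 14)/27) = 1.
  m_2 = 27*1 - 14 = 13, d_2 = (223 - 13^2)/27 = 54/27 = 2, a_2 = floor((14 + 13)/2) = 13.
  m_3 = 2*13 - 13 = 13, d_3 = (223 - 13^2)/2 = 54/2 = 27, a_3 = floor((14 + 13)/27) = 1.
  m_4 = 27*1 - 13 = 14, d_4 = (223 - 14^2)/27 = 27/27 = 1, a_4 = floor((14 + 14)/1) = 28.
  m_5 = 1*28 - 14 = 14, d_5 = (223 - 14^2)/1 = 27/1 = 27: (m_5, d_5) = (m_1, d_1) = (14, 27), so from here the quotients repeat a_1, ..., a_4; the period length is 4.
Hence the expansion of sqrt(223) is a_0 = 14 followed by the repeating block 1, 13, 1, 28 (period 4).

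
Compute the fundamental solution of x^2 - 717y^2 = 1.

First expand sqrt(717) as a continued fraction. With x_i = (sqrt(717) + m_i)/d_i and (m_0, d_0) = (0, 1): a_0 = floor(sqrt(717)) = 26, since 26^2 = 676 <= 717 < 729 = 27^2.
Iterate m_{i+1} = d_i*a_i - m_i, d_{i+1} = (717 - m_{i+1}^2)/d_i, a_{i+1} = floor((a_0 + m_{i+1})/d_{i+1}):
  m_1 = 1*26 - 0 = 26, d_1 = (717 - 26^2)/1 = 41/1 = 41, a_1 = floor((26 + 26)/41) = 1.
  m_2 = 41*1 - 26 = 15, d_2 = (717 - 15^2)/41 = 492/41 = 12, a_2 = floor((26 + 15)/12) = 3.
  m_3 = 12*3 - 15 = 21, d_3 = (717 - 21^2)/12 = 276/12 = 23, a_3 = floor((26 + 21)/23) = 2.
  m_4 = 23*2 - 21 = 25, d_4 = (717 - 25^2)/23 = 92/23 = 4, a_4 = floor((26 + 25)/4) = 12.
  m_5 = 4*12 - 25 = 23, d_5 = (717 - 23^2)/4 = 188/4 = 47, a_5 = floor((26 + 23)/47) = 1.
  m_6 = 47*1 - 23 = 24, d_6 = (717 - 24^2)/47 = 141/47 = 3, a_6 = floor((26 + 24)/3) = 16.
  m_7 = 3*16 - 24 = 24, d_7 = (717 - 24^2)/3 = 141/3 = 47, a_7 = floor((26 + 24)/47) = 1.
  m_8 = 47*1 - 24 = 23, d_8 = (717 - 23^2)/47 = 188/47 = 4, a_8 = floor((26 + 23)/4) = 12.
  m_9 = 4*12 - 23 = 25, d_9 = (717 - 25^2)/4 = 92/4 = 23, a_9 = floor((26 + 25)/23) = 2.
  m_10 = 23*2 - 25 = 21, d_10 = (717 - 21^2)/23 = 276/23 = 12, a_10 = floor((26 + 21)/12) = 3.
  m_11 = 12*3 - 21 = 15, d_11 = (717 - 15^2)/12 = 492/12 = 41, a_11 = floor((26 + 15)/41) = 1.
  m_12 = 41*1 - 15 = 26, d_12 = (717 - 26^2)/41 = 41/41 = 1, a_12 = floor((26 + 26)/1) = 52.
  m_13 = 1*52 - 26 = 26, d_13 = (717 - 26^2)/1 = 41/1 = 41: (m_13, d_13) = (m_1, d_1) = (26, 41), so from here the quotients repeat a_1, ..., a_12; the period length is 12.
So sqrt(717) = [26; (1, 3, 2, 12, 1, 16, 1, 12, 2, 3, 1, 52)] with period length k = 12.
k is even, so the fundamental solution of x^2 - 717y^2 = 1 is (p_{k-1}, q_{k-1}) = (p_11, q_11); compute convergents through index 11.
Convergents (p_i = a_i*p_{i-1} + p_{i-2}, q_i = a_i*q_{i-1} + q_{i-2} with p_{-2}=0, p_{-1}=1, q_{-2}=1, q_{-1}=0):
  i=0: a_0=26, p_0 = 26*1 + 0 = 26, q_0 = 26*0 + 1 = 1.
  i=1: a_1=1, p_1 = 1*26 + 1 = 27, q_1 = 1*1 + 0 = 1.
  i=2: a_2=3, p_2 = 3*27 + 26 = 107, q_2 = 3*1 + 1 = 4.
  i=3: a_3=2, p_3 = 2*107 + 27 = 241, q_3 = 2*4 + 1 = 9.
  i=4: a_4=12, p_4 = 12*241 + 107 = 2999, q_4 = 12*9 + 4 = 112.
  i=5: a_5=1, p_5 = 1*2999 + 241 = 3240, q_5 = 1*112 + 9 = 121.
  i=6: a_6=16, p_6 = 16*3240 + 2999 = 54839, q_6 = 16*121 + 112 = 2048.
  i=7: a_7=1, p_7 = 1*54839 + 3240 = 58079, q_7 = 1*2048 + 121 = 2169.
  i=8: a_8=12, p_8 = 12*58079 + 54839 = 751787, q_8 = 12*2169 + 2048 = 28076.
  i=9: a_9=2, p_9 = 2*751787 + 58079 = 1561653, q_9 = 2*28076 + 2169 = 58321.
  i=10: a_10=3, p_10 = 3*1561653 + 751787 = 5436746, q_10 = 3*58321 + 28076 = 203039.
  i=11: a_11=1, p_11 = 1*5436746 + 1561653 = 6998399, q_11 = 1*203039 + 58321 = 261360.
Check: 6998399^2 - 717*261360^2 = 48977588563201 - 48977588563200 = 1, so (x, y) = (6998399, 261360) solves the equation, and by the theorem it is the least positive solution.

(x, y) = (6998399, 261360)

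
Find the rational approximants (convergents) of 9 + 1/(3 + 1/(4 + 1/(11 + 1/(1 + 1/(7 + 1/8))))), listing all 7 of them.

Using the convergent recurrence p_i = a_i*p_{i-1} + p_{i-2}, q_i = a_i*q_{i-1} + q_{i-2} with p_{-2}=0, p_{-1}=1, q_{-2}=1, q_{-1}=0:
  i=0: a_0=9, p_0 = 9*1 + 0 = 9, q_0 = 9*0 + 1 = 1.
  i=1: a_1=3, p_1 = 3*9 + 1 = 28, q_1 = 3*1 + 0 = 3.
  i=2: a_2=4, p_2 = 4*28 + 9 = 121, q_2 = 4*3 + 1 = 13.
  i=3: a_3=11, p_3 = 11*121 + 28 = 1359, q_3 = 11*13 + 3 = 146.
  i=4: a_4=1, p_4 = 1*1359 + 121 = 1480, q_4 = 1*146 + 13 = 159.
  i=5: a_5=7, p_5 = 7*1480 + 1359 = 11719, q_5 = 7*159 + 146 = 1259.
  i=6: a_6=8, p_6 = 8*11719 + 1480 = 95232, q_6 = 8*1259 + 159 = 10231.

9/1, 28/3, 121/13, 1359/146, 1480/159, 11719/1259, 95232/10231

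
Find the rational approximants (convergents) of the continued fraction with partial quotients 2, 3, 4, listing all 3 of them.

Using the convergent recurrence p_i = a_i*p_{i-1} + p_{i-2}, q_i = a_i*q_{i-1} + q_{i-2} with p_{-2}=0, p_{-1}=1, q_{-2}=1, q_{-1}=0:
  i=0: a_0=2, p_0 = 2*1 + 0 = 2, q_0 = 2*0 + 1 = 1.
  i=1: a_1=3, p_1 = 3*2 + 1 = 7, q_1 = 3*1 + 0 = 3.
  i=2: a_2=4, p_2 = 4*7 + 2 = 30, q_2 = 4*3 + 1 = 13.

2/1, 7/3, 30/13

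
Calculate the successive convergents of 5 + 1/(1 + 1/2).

5/1, 6/1, 17/3

Using the convergent recurrence p_i = a_i*p_{i-1} + p_{i-2}, q_i = a_i*q_{i-1} + q_{i-2} with p_{-2}=0, p_{-1}=1, q_{-2}=1, q_{-1}=0:
  i=0: a_0=5, p_0 = 5*1 + 0 = 5, q_0 = 5*0 + 1 = 1.
  i=1: a_1=1, p_1 = 1*5 + 1 = 6, q_1 = 1*1 + 0 = 1.
  i=2: a_2=2, p_2 = 2*6 + 5 = 17, q_2 = 2*1 + 1 = 3.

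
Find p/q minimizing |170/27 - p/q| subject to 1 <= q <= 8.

Expand x = 170/27 as a continued fraction with the Euclidean algorithm:
  170 = 6*27 + 8, so a_0 = 6.
  27 = 3*8 + 3, so a_1 = 3.
  8 = 2*3 + 2, so a_2 = 2.
  3 = 1*2 + 1, so a_3 = 1.
  2 = 2*1 + 0, so a_4 = 2.
so x = [6; 3, 2, 1, 2].
Convergents (p_i = a_i*p_{i-1} + p_{i-2}, q_i = a_i*q_{i-1} + q_{i-2} with p_{-2}=0, p_{-1}=1, q_{-2}=1, q_{-1}=0), until the denominator exceeds 8:
  i=0: a_0=6, p_0 = 6*1 + 0 = 6, q_0 = 6*0 + 1 = 1.
  i=1: a_1=3, p_1 = 3*6 + 1 = 19, q_1 = 3*1 + 0 = 3.
  i=2: a_2=2, p_2 = 2*19 + 6 = 44, q_2 = 2*3 + 1 = 7.
  i=3: a_3=1, p_3 = 1*44 + 19 = 63, q_3 = 1*7 + 3 = 10.
q_3 = 10 > 8, so the last convergent with denominator <= 8 is p_2/q_2 = 44/7.
The closest fraction with denominator <= 8 is either p_2/q_2 or the intermediate fraction (k*p_2 + p_1)/(k*q_2 + q_1) with the largest k >= 1 whose denominator stays <= 8; these approach x as k grows, and every other convergent or intermediate fraction in range is farther away.
Largest k: floor((8 - q_1)/q_2) = floor((8 - 3)/7) = 0.
Since k = 0, no intermediate fraction beyond p_2/q_2 has denominator <= 8, so the convergent 44/7 is the closest (its error is |170*7 - 44*27|/(27*7) = 2/189).

44/7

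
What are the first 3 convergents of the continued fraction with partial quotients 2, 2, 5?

Using the convergent recurrence p_i = a_i*p_{i-1} + p_{i-2}, q_i = a_i*q_{i-1} + q_{i-2} with p_{-2}=0, p_{-1}=1, q_{-2}=1, q_{-1}=0:
  i=0: a_0=2, p_0 = 2*1 + 0 = 2, q_0 = 2*0 + 1 = 1.
  i=1: a_1=2, p_1 = 2*2 + 1 = 5, q_1 = 2*1 + 0 = 2.
  i=2: a_2=5, p_2 = 5*5 + 2 = 27, q_2 = 5*2 + 1 = 11.

2/1, 5/2, 27/11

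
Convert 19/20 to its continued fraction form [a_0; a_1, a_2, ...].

Run the Euclidean algorithm on 19 and 20; the successive quotients are the partial quotients a_0, a_1, ... (each step inverts the fractional part left over by the previous one):
  19 = 0*20 + 19, so a_0 = 0.
  20 = 1*19 + 1, so a_1 = 1.
  19 = 19*1 + 0, so a_2 = 19.
The remainder reaches 0 after 3 divisions, so the expansion has 3 partial quotients, read off in order.

[0; 1, 19]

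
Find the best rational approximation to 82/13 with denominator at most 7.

44/7

Expand x = 82/13 as a continued fraction with the Euclidean algorithm:
  82 = 6*13 + 4, so a_0 = 6.
  13 = 3*4 + 1, so a_1 = 3.
  4 = 4*1 + 0, so a_2 = 4.
so x = [6; 3, 4].
Convergents (p_i = a_i*p_{i-1} + p_{i-2}, q_i = a_i*q_{i-1} + q_{i-2} with p_{-2}=0, p_{-1}=1, q_{-2}=1, q_{-1}=0), until the denominator exceeds 7:
  i=0: a_0=6, p_0 = 6*1 + 0 = 6, q_0 = 6*0 + 1 = 1.
  i=1: a_1=3, p_1 = 3*6 + 1 = 19, q_1 = 3*1 + 0 = 3.
  i=2: a_2=4, p_2 = 4*19 + 6 = 82, q_2 = 4*3 + 1 = 13.
q_2 = 13 > 7, so the last convergent with denominator <= 7 is p_1/q_1 = 19/3.
The closest fraction with denominator <= 7 is either p_1/q_1 or the intermediate fraction (k*p_1 + p_0)/(k*q_1 + q_0) with the largest k >= 1 whose denominator stays <= 7; these approach x as k grows, and every other convergent or intermediate fraction in range is farther away.
Largest k: floor((7 - q_0)/q_1) = floor((7 - 1)/3) = 2.
That gives (2*19 + 6)/(2*3 + 1) = 44/7.
Compare the errors: |x - 19/3| = |82*3 - 19*13|/(13*3) = 1/39, and |x - 44/7| = |82*7 - 44*13|/(13*7) = 2/91.
Cross-multiplying, 2*39 = 78 < 91 = 1*91, so 2/91 is smaller: the intermediate fraction 44/7 is closer to x than 19/3.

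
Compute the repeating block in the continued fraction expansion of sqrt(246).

[15; (1, 2, 5, 1, 14, 1, 5, 2, 1, 30)]

Write x_i = (sqrt(246) + m_i)/d_i with (m_0, d_0) = (0, 1). a_0 = floor(sqrt(246)) = 15, since 15^2 = 225 <= 246 < 256 = 16^2.
Iterate m_{i+1} = d_i*a_i - m_i, d_{i+1} = (246 - m_{i+1}^2)/d_i, a_{i+1} = floor((a_0 + m_{i+1})/d_{i+1}):
  m_1 = 1*15 - 0 = 15, d_1 = (246 - 15^2)/1 = 21/1 = 21, a_1 = floor((15 + 15)/21) = 1.
  m_2 = 21*1 - 15 = 6, d_2 = (246 - 6^2)/21 = 210/21 = 10, a_2 = floor((15 + 6)/10) = 2.
  m_3 = 10*2 - 6 = 14, d_3 = (246 - 14^2)/10 = 50/10 = 5, a_3 = floor((15 + 14)/5) = 5.
  m_4 = 5*5 - 14 = 11, d_4 = (246 - 11^2)/5 = 125/5 = 25, a_4 = floor((15 + 11)/25) = 1.
  m_5 = 25*1 - 11 = 14, d_5 = (246 - 14^2)/25 = 50/25 = 2, a_5 = floor((15 + 14)/2) = 14.
  m_6 = 2*14 - 14 = 14, d_6 = (246 - 14^2)/2 = 50/2 = 25, a_6 = floor((15 + 14)/25) = 1.
  m_7 = 25*1 - 14 = 11, d_7 = (246 - 11^2)/25 = 125/25 = 5, a_7 = floor((15 + 11)/5) = 5.
  m_8 = 5*5 - 11 = 14, d_8 = (246 - 14^2)/5 = 50/5 = 10, a_8 = floor((15 + 14)/10) = 2.
  m_9 = 10*2 - 14 = 6, d_9 = (246 - 6^2)/10 = 210/10 = 21, a_9 = floor((15 + 6)/21) = 1.
  m_10 = 21*1 - 6 = 15, d_10 = (246 - 15^2)/21 = 21/21 = 1, a_10 = floor((15 + 15)/1) = 30.
  m_11 = 1*30 - 15 = 15, d_11 = (246 - 15^2)/1 = 21/1 = 21: (m_11, d_11) = (m_1, d_1) = (15, 21), so from here the quotients repeat a_1, ..., a_10; the period length is 10.
Hence the expansion of sqrt(246) is a_0 = 15 followed by the repeating block 1, 2, 5, 1, 14, 1, 5, 2, 1, 30 (period 10).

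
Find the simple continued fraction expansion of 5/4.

[1; 4]

Run the Euclidean algorithm on 5 and 4; the successive quotients are the partial quotients a_0, a_1, ... (each step inverts the fractional part left over by the previous one):
  5 = 1*4 + 1, so a_0 = 1.
  4 = 4*1 + 0, so a_1 = 4.
The remainder reaches 0 after 2 divisions, so the expansion has 2 partial quotients, read off in order.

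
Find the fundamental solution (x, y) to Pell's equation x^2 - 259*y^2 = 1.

(x, y) = (847225, 52644)

First expand sqrt(259) as a continued fraction. With x_i = (sqrt(259) + m_i)/d_i and (m_0, d_0) = (0, 1): a_0 = floor(sqrt(259)) = 16, since 16^2 = 256 <= 259 < 289 = 17^2.
Iterate m_{i+1} = d_i*a_i - m_i, d_{i+1} = (259 - m_{i+1}^2)/d_i, a_{i+1} = floor((a_0 + m_{i+1})/d_{i+1}):
  m_1 = 1*16 - 0 = 16, d_1 = (259 - 16^2)/1 = 3/1 = 3, a_1 = floor((16 + 16)/3) = 10.
  m_2 = 3*10 - 16 = 14, d_2 = (259 - 14^2)/3 = 63/3 = 21, a_2 = floor((16 + 14)/21) = 1.
  m_3 = 21*1 - 14 = 7, d_3 = (259 - 7^2)/21 = 210/21 = 10, a_3 = floor((16 + 7)/10) = 2.
  m_4 = 10*2 - 7 = 13, d_4 = (259 - 13^2)/10 = 90/10 = 9, a_4 = floor((16 + 13)/9) = 3.
  m_5 = 9*3 - 13 = 14, d_5 = (259 - 14^2)/9 = 63/9 = 7, a_5 = floor((16 + 14)/7) = 4.
  m_6 = 7*4 - 14 = 14, d_6 = (259 - 14^2)/7 = 63/7 = 9, a_6 = floor((16 + 14)/9) = 3.
  m_7 = 9*3 - 14 = 13, d_7 = (259 - 13^2)/9 = 90/9 = 10, a_7 = floor((16 + 13)/10) = 2.
  m_8 = 10*2 - 13 = 7, d_8 = (259 - 7^2)/10 = 210/10 = 21, a_8 = floor((16 + 7)/21) = 1.
  m_9 = 21*1 - 7 = 14, d_9 = (259 - 14^2)/21 = 63/21 = 3, a_9 = floor((16 + 14)/3) = 10.
  m_10 = 3*10 - 14 = 16, d_10 = (259 - 16^2)/3 = 3/3 = 1, a_10 = floor((16 + 16)/1) = 32.
  m_11 = 1*32 - 16 = 16, d_11 = (259 - 16^2)/1 = 3/1 = 3: (m_11, d_11) = (m_1, d_1) = (16, 3), so from here the quotients repeat a_1, ..., a_10; the period length is 10.
So sqrt(259) = [16; (10, 1, 2, 3, 4, 3, 2, 1, 10, 32)] with period length k = 10.
k is even, so the fundamental solution of x^2 - 259y^2 = 1 is (p_{k-1}, q_{k-1}) = (p_9, q_9); compute convergents through index 9.
Convergents (p_i = a_i*p_{i-1} + p_{i-2}, q_i = a_i*q_{i-1} + q_{i-2} with p_{-2}=0, p_{-1}=1, q_{-2}=1, q_{-1}=0):
  i=0: a_0=16, p_0 = 16*1 + 0 = 16, q_0 = 16*0 + 1 = 1.
  i=1: a_1=10, p_1 = 10*16 + 1 = 161, q_1 = 10*1 + 0 = 10.
  i=2: a_2=1, p_2 = 1*161 + 16 = 177, q_2 = 1*10 + 1 = 11.
  i=3: a_3=2, p_3 = 2*177 + 161 = 515, q_3 = 2*11 + 10 = 32.
  i=4: a_4=3, p_4 = 3*515 + 177 = 1722, q_4 = 3*32 + 11 = 107.
  i=5: a_5=4, p_5 = 4*1722 + 515 = 7403, q_5 = 4*107 + 32 = 460.
  i=6: a_6=3, p_6 = 3*7403 + 1722 = 23931, q_6 = 3*460 + 107 = 1487.
  i=7: a_7=2, p_7 = 2*23931 + 7403 = 55265, q_7 = 2*1487 + 460 = 3434.
  i=8: a_8=1, p_8 = 1*55265 + 23931 = 79196, q_8 = 1*3434 + 1487 = 4921.
  i=9: a_9=10, p_9 = 10*79196 + 55265 = 847225, q_9 = 10*4921 + 3434 = 52644.
Check: 847225^2 - 259*52644^2 = 717790200625 - 717790200624 = 1, so (x, y) = (847225, 52644) solves the equation, and by the theorem it is the least positive solution.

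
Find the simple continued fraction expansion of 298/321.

Run the Euclidean algorithm on 298 and 321; the successive quotients are the partial quotients a_0, a_1, ... (each step inverts the fractional part left over by the previous one):
  298 = 0*321 + 298, so a_0 = 0.
  321 = 1*298 + 23, so a_1 = 1.
  298 = 12*23 + 22, so a_2 = 12.
  23 = 1*22 + 1, so a_3 = 1.
  22 = 22*1 + 0, so a_4 = 22.
The remainder reaches 0 after 5 divisions, so the expansion has 5 partial quotients, read off in order.

[0; 1, 12, 1, 22]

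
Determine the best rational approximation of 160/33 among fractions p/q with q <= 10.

Expand x = 160/33 as a continued fraction with the Euclidean algorithm:
  160 = 4*33 + 28, so a_0 = 4.
  33 = 1*28 + 5, so a_1 = 1.
  28 = 5*5 + 3, so a_2 = 5.
  5 = 1*3 + 2, so a_3 = 1.
  3 = 1*2 + 1, so a_4 = 1.
  2 = 2*1 + 0, so a_5 = 2.
so x = [4; 1, 5, 1, 1, 2].
Convergents (p_i = a_i*p_{i-1} + p_{i-2}, q_i = a_i*q_{i-1} + q_{i-2} with p_{-2}=0, p_{-1}=1, q_{-2}=1, q_{-1}=0), until the denominator exceeds 10:
  i=0: a_0=4, p_0 = 4*1 + 0 = 4, q_0 = 4*0 + 1 = 1.
  i=1: a_1=1, p_1 = 1*4 + 1 = 5, q_1 = 1*1 + 0 = 1.
  i=2: a_2=5, p_2 = 5*5 + 4 = 29, q_2 = 5*1 + 1 = 6.
  i=3: a_3=1, p_3 = 1*29 + 5 = 34, q_3 = 1*6 + 1 = 7.
  i=4: a_4=1, p_4 = 1*34 + 29 = 63, q_4 = 1*7 + 6 = 13.
q_4 = 13 > 10, so the last convergent with denominator <= 10 is p_3/q_3 = 34/7.
The closest fraction with denominator <= 10 is either p_3/q_3 or the intermediate fraction (k*p_3 + p_2)/(k*q_3 + q_2) with the largest k >= 1 whose denominator stays <= 10; these approach x as k grows, and every other convergent or intermediate fraction in range is farther away.
Largest k: floor((10 - q_2)/q_3) = floor((10 - 6)/7) = 0.
Since k = 0, no intermediate fraction beyond p_3/q_3 has denominator <= 10, so the convergent 34/7 is the closest (its error is |160*7 - 34*33|/(33*7) = 2/231).

34/7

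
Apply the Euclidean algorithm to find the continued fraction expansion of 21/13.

Run the Euclidean algorithm on 21 and 13; the successive quotients are the partial quotients a_0, a_1, ... (each step inverts the fractional part left over by the previous one):
  21 = 1*13 + 8, so a_0 = 1.
  13 = 1*8 + 5, so a_1 = 1.
  8 = 1*5 + 3, so a_2 = 1.
  5 = 1*3 + 2, so a_3 = 1.
  3 = 1*2 + 1, so a_4 = 1.
  2 = 2*1 + 0, so a_5 = 2.
The remainder reaches 0 after 6 divisions, so the expansion has 6 partial quotients, read off in order.

[1; 1, 1, 1, 1, 2]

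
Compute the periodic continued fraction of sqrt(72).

Write x_i = (sqrt(72) + m_i)/d_i with (m_0, d_0) = (0, 1). a_0 = floor(sqrt(72)) = 8, since 8^2 = 64 <= 72 < 81 = 9^2.
Iterate m_{i+1} = d_i*a_i - m_i, d_{i+1} = (72 - m_{i+1}^2)/d_i, a_{i+1} = floor((a_0 + m_{i+1})/d_{i+1}):
  m_1 = 1*8 - 0 = 8, d_1 = (72 - 8^2)/1 = 8/1 = 8, a_1 = floor((8 + 8)/8) = 2.
  m_2 = 8*2 - 8 = 8, d_2 = (72 - 8^2)/8 = 8/8 = 1, a_2 = floor((8 + 8)/1) = 16.
  m_3 = 1*16 - 8 = 8, d_3 = (72 - 8^2)/1 = 8/1 = 8: (m_3, d_3) = (m_1, d_1) = (8, 8), so from here the quotients repeat a_1, a_2; the period length is 2.
Hence the expansion of sqrt(72) is a_0 = 8 followed by the repeating block 2, 16 (period 2).

[8; (2, 16)]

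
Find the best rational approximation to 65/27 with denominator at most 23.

53/22

Expand x = 65/27 as a continued fraction with the Euclidean algorithm:
  65 = 2*27 + 11, so a_0 = 2.
  27 = 2*11 + 5, so a_1 = 2.
  11 = 2*5 + 1, so a_2 = 2.
  5 = 5*1 + 0, so a_3 = 5.
so x = [2; 2, 2, 5].
Convergents (p_i = a_i*p_{i-1} + p_{i-2}, q_i = a_i*q_{i-1} + q_{i-2} with p_{-2}=0, p_{-1}=1, q_{-2}=1, q_{-1}=0), until the denominator exceeds 23:
  i=0: a_0=2, p_0 = 2*1 + 0 = 2, q_0 = 2*0 + 1 = 1.
  i=1: a_1=2, p_1 = 2*2 + 1 = 5, q_1 = 2*1 + 0 = 2.
  i=2: a_2=2, p_2 = 2*5 + 2 = 12, q_2 = 2*2 + 1 = 5.
  i=3: a_3=5, p_3 = 5*12 + 5 = 65, q_3 = 5*5 + 2 = 27.
q_3 = 27 > 23, so the last convergent with denominator <= 23 is p_2/q_2 = 12/5.
The closest fraction with denominator <= 23 is either p_2/q_2 or the intermediate fraction (k*p_2 + p_1)/(k*q_2 + q_1) with the largest k >= 1 whose denominator stays <= 23; these approach x as k grows, and every other convergent or intermediate fraction in range is farther away.
Largest k: floor((23 - q_1)/q_2) = floor((23 - 2)/5) = 4.
That gives (4*12 + 5)/(4*5 + 2) = 53/22.
Compare the errors: |x - 12/5| = |65*5 - 12*27|/(27*5) = 1/135, and |x - 53/22| = |65*22 - 53*27|/(27*22) = 1/594.
Cross-multiplying, 1*135 = 135 < 594 = 1*594, so 1/594 is smaller: the intermediate fraction 53/22 is closer to x than 12/5.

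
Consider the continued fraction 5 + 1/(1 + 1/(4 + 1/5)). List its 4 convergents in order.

Using the convergent recurrence p_i = a_i*p_{i-1} + p_{i-2}, q_i = a_i*q_{i-1} + q_{i-2} with p_{-2}=0, p_{-1}=1, q_{-2}=1, q_{-1}=0:
  i=0: a_0=5, p_0 = 5*1 + 0 = 5, q_0 = 5*0 + 1 = 1.
  i=1: a_1=1, p_1 = 1*5 + 1 = 6, q_1 = 1*1 + 0 = 1.
  i=2: a_2=4, p_2 = 4*6 + 5 = 29, q_2 = 4*1 + 1 = 5.
  i=3: a_3=5, p_3 = 5*29 + 6 = 151, q_3 = 5*5 + 1 = 26.

5/1, 6/1, 29/5, 151/26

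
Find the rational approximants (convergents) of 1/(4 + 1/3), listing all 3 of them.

Using the convergent recurrence p_i = a_i*p_{i-1} + p_{i-2}, q_i = a_i*q_{i-1} + q_{i-2} with p_{-2}=0, p_{-1}=1, q_{-2}=1, q_{-1}=0:
  i=0: a_0=0, p_0 = 0*1 + 0 = 0, q_0 = 0*0 + 1 = 1.
  i=1: a_1=4, p_1 = 4*0 + 1 = 1, q_1 = 4*1 + 0 = 4.
  i=2: a_2=3, p_2 = 3*1 + 0 = 3, q_2 = 3*4 + 1 = 13.

0/1, 1/4, 3/13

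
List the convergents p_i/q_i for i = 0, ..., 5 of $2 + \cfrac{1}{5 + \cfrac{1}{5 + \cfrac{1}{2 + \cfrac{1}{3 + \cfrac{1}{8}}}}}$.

Using the convergent recurrence p_i = a_i*p_{i-1} + p_{i-2}, q_i = a_i*q_{i-1} + q_{i-2} with p_{-2}=0, p_{-1}=1, q_{-2}=1, q_{-1}=0:
  i=0: a_0=2, p_0 = 2*1 + 0 = 2, q_0 = 2*0 + 1 = 1.
  i=1: a_1=5, p_1 = 5*2 + 1 = 11, q_1 = 5*1 + 0 = 5.
  i=2: a_2=5, p_2 = 5*11 + 2 = 57, q_2 = 5*5 + 1 = 26.
  i=3: a_3=2, p_3 = 2*57 + 11 = 125, q_3 = 2*26 + 5 = 57.
  i=4: a_4=3, p_4 = 3*125 + 57 = 432, q_4 = 3*57 + 26 = 197.
  i=5: a_5=8, p_5 = 8*432 + 125 = 3581, q_5 = 8*197 + 57 = 1633.

2/1, 11/5, 57/26, 125/57, 432/197, 3581/1633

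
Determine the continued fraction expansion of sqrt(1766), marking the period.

Write x_i = (sqrt(1766) + m_i)/d_i with (m_0, d_0) = (0, 1). a_0 = floor(sqrt(1766)) = 42, since 42^2 = 1764 <= 1766 < 1849 = 43^2.
Iterate m_{i+1} = d_i*a_i - m_i, d_{i+1} = (1766 - m_{i+1}^2)/d_i, a_{i+1} = floor((a_0 + m_{i+1})/d_{i+1}):
  m_1 = 1*42 - 0 = 42, d_1 = (1766 - 42^2)/1 = 2/1 = 2, a_1 = floor((42 + 42)/2) = 42.
  m_2 = 2*42 - 42 = 42, d_2 = (1766 - 42^2)/2 = 2/2 = 1, a_2 = floor((42 + 42)/1) = 84.
  m_3 = 1*84 - 42 = 42, d_3 = (1766 - 42^2)/1 = 2/1 = 2: (m_3, d_3) = (m_1, d_1) = (42, 2), so from here the quotients repeat a_1, a_2; the period length is 2.
Hence the expansion of sqrt(1766) is a_0 = 42 followed by the repeating block 42, 84 (period 2).

[42; (42, 84)]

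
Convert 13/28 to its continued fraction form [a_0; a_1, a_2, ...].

Run the Euclidean algorithm on 13 and 28; the successive quotients are the partial quotients a_0, a_1, ... (each step inverts the fractional part left over by the previous one):
  13 = 0*28 + 13, so a_0 = 0.
  28 = 2*13 + 2, so a_1 = 2.
  13 = 6*2 + 1, so a_2 = 6.
  2 = 2*1 + 0, so a_3 = 2.
The remainder reaches 0 after 4 divisions, so the expansion has 4 partial quotients, read off in order.

[0; 2, 6, 2]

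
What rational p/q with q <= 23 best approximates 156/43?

Expand x = 156/43 as a continued fraction with the Euclidean algorithm:
  156 = 3*43 + 27, so a_0 = 3.
  43 = 1*27 + 16, so a_1 = 1.
  27 = 1*16 + 11, so a_2 = 1.
  16 = 1*11 + 5, so a_3 = 1.
  11 = 2*5 + 1, so a_4 = 2.
  5 = 5*1 + 0, so a_5 = 5.
so x = [3; 1, 1, 1, 2, 5].
Convergents (p_i = a_i*p_{i-1} + p_{i-2}, q_i = a_i*q_{i-1} + q_{i-2} with p_{-2}=0, p_{-1}=1, q_{-2}=1, q_{-1}=0), until the denominator exceeds 23:
  i=0: a_0=3, p_0 = 3*1 + 0 = 3, q_0 = 3*0 + 1 = 1.
  i=1: a_1=1, p_1 = 1*3 + 1 = 4, q_1 = 1*1 + 0 = 1.
  i=2: a_2=1, p_2 = 1*4 + 3 = 7, q_2 = 1*1 + 1 = 2.
  i=3: a_3=1, p_3 = 1*7 + 4 = 11, q_3 = 1*2 + 1 = 3.
  i=4: a_4=2, p_4 = 2*11 + 7 = 29, q_4 = 2*3 + 2 = 8.
  i=5: a_5=5, p_5 = 5*29 + 11 = 156, q_5 = 5*8 + 3 = 43.
q_5 = 43 > 23, so the last convergent with denominator <= 23 is p_4/q_4 = 29/8.
The closest fraction with denominator <= 23 is either p_4/q_4 or the intermediate fraction (k*p_4 + p_3)/(k*q_4 + q_3) with the largest k >= 1 whose denominator stays <= 23; these approach x as k grows, and every other convergent or intermediate fraction in range is farther away.
Largest k: floor((23 - q_3)/q_4) = floor((23 - 3)/8) = 2.
That gives (2*29 + 11)/(2*8 + 3) = 69/19.
Compare the errors: |x - 29/8| = |156*8 - 29*43|/(43*8) = 1/344, and |x - 69/19| = |156*19 - 69*43|/(43*19) = 3/817.
Cross-multiplying, 1*817 = 817 < 1032 = 3*344, so 1/344 is smaller: the convergent 29/8 is closer to x than 69/19.

29/8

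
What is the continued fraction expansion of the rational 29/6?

Run the Euclidean algorithm on 29 and 6; the successive quotients are the partial quotients a_0, a_1, ... (each step inverts the fractional part left over by the previous one):
  29 = 4*6 + 5, so a_0 = 4.
  6 = 1*5 + 1, so a_1 = 1.
  5 = 5*1 + 0, so a_2 = 5.
The remainder reaches 0 after 3 divisions, so the expansion has 3 partial quotients, read off in order.

[4; 1, 5]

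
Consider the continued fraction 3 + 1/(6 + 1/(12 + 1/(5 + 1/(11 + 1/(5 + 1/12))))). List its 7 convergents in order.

3/1, 19/6, 231/73, 1174/371, 13145/4154, 66899/21141, 815933/257846

Using the convergent recurrence p_i = a_i*p_{i-1} + p_{i-2}, q_i = a_i*q_{i-1} + q_{i-2} with p_{-2}=0, p_{-1}=1, q_{-2}=1, q_{-1}=0:
  i=0: a_0=3, p_0 = 3*1 + 0 = 3, q_0 = 3*0 + 1 = 1.
  i=1: a_1=6, p_1 = 6*3 + 1 = 19, q_1 = 6*1 + 0 = 6.
  i=2: a_2=12, p_2 = 12*19 + 3 = 231, q_2 = 12*6 + 1 = 73.
  i=3: a_3=5, p_3 = 5*231 + 19 = 1174, q_3 = 5*73 + 6 = 371.
  i=4: a_4=11, p_4 = 11*1174 + 231 = 13145, q_4 = 11*371 + 73 = 4154.
  i=5: a_5=5, p_5 = 5*13145 + 1174 = 66899, q_5 = 5*4154 + 371 = 21141.
  i=6: a_6=12, p_6 = 12*66899 + 13145 = 815933, q_6 = 12*21141 + 4154 = 257846.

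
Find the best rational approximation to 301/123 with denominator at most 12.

Expand x = 301/123 as a continued fraction with the Euclidean algorithm:
  301 = 2*123 + 55, so a_0 = 2.
  123 = 2*55 + 13, so a_1 = 2.
  55 = 4*13 + 3, so a_2 = 4.
  13 = 4*3 + 1, so a_3 = 4.
  3 = 3*1 + 0, so a_4 = 3.
so x = [2; 2, 4, 4, 3].
Convergents (p_i = a_i*p_{i-1} + p_{i-2}, q_i = a_i*q_{i-1} + q_{i-2} with p_{-2}=0, p_{-1}=1, q_{-2}=1, q_{-1}=0), until the denominator exceeds 12:
  i=0: a_0=2, p_0 = 2*1 + 0 = 2, q_0 = 2*0 + 1 = 1.
  i=1: a_1=2, p_1 = 2*2 + 1 = 5, q_1 = 2*1 + 0 = 2.
  i=2: a_2=4, p_2 = 4*5 + 2 = 22, q_2 = 4*2 + 1 = 9.
  i=3: a_3=4, p_3 = 4*22 + 5 = 93, q_3 = 4*9 + 2 = 38.
q_3 = 38 > 12, so the last convergent with denominator <= 12 is p_2/q_2 = 22/9.
The closest fraction with denominator <= 12 is either p_2/q_2 or the intermediate fraction (k*p_2 + p_1)/(k*q_2 + q_1) with the largest k >= 1 whose denominator stays <= 12; these approach x as k grows, and every other convergent or intermediate fraction in range is farther away.
Largest k: floor((12 - q_1)/q_2) = floor((12 - 2)/9) = 1.
That gives (1*22 + 5)/(1*9 + 2) = 27/11.
Compare the errors: |x - 22/9| = |301*9 - 22*123|/(123*9) = 3/1107, and |x - 27/11| = |301*11 - 27*123|/(123*11) = 10/1353.
Cross-multiplying, 3*1353 = 4059 < 11070 = 10*1107, so 3/1107 is smaller: the convergent 22/9 is closer to x than 27/11.

22/9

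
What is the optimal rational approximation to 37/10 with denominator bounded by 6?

11/3

Expand x = 37/10 as a continued fraction with the Euclidean algorithm:
  37 = 3*10 + 7, so a_0 = 3.
  10 = 1*7 + 3, so a_1 = 1.
  7 = 2*3 + 1, so a_2 = 2.
  3 = 3*1 + 0, so a_3 = 3.
so x = [3; 1, 2, 3].
Convergents (p_i = a_i*p_{i-1} + p_{i-2}, q_i = a_i*q_{i-1} + q_{i-2} with p_{-2}=0, p_{-1}=1, q_{-2}=1, q_{-1}=0), until the denominator exceeds 6:
  i=0: a_0=3, p_0 = 3*1 + 0 = 3, q_0 = 3*0 + 1 = 1.
  i=1: a_1=1, p_1 = 1*3 + 1 = 4, q_1 = 1*1 + 0 = 1.
  i=2: a_2=2, p_2 = 2*4 + 3 = 11, q_2 = 2*1 + 1 = 3.
  i=3: a_3=3, p_3 = 3*11 + 4 = 37, q_3 = 3*3 + 1 = 10.
q_3 = 10 > 6, so the last convergent with denominator <= 6 is p_2/q_2 = 11/3.
The closest fraction with denominator <= 6 is either p_2/q_2 or the intermediate fraction (k*p_2 + p_1)/(k*q_2 + q_1) with the largest k >= 1 whose denominator stays <= 6; these approach x as k grows, and every other convergent or intermediate fraction in range is farther away.
Largest k: floor((6 - q_1)/q_2) = floor((6 - 1)/3) = 1.
That gives (1*11 + 4)/(1*3 + 1) = 15/4.
Compare the errors: |x - 11/3| = |37*3 - 11*10|/(10*3) = 1/30, and |x - 15/4| = |37*4 - 15*10|/(10*4) = 2/40.
Cross-multiplying, 1*40 = 40 < 60 = 2*30, so 1/30 is smaller: the convergent 11/3 is closer to x than 15/4.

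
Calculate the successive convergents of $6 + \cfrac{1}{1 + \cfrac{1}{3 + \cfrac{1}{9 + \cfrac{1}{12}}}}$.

Using the convergent recurrence p_i = a_i*p_{i-1} + p_{i-2}, q_i = a_i*q_{i-1} + q_{i-2} with p_{-2}=0, p_{-1}=1, q_{-2}=1, q_{-1}=0:
  i=0: a_0=6, p_0 = 6*1 + 0 = 6, q_0 = 6*0 + 1 = 1.
  i=1: a_1=1, p_1 = 1*6 + 1 = 7, q_1 = 1*1 + 0 = 1.
  i=2: a_2=3, p_2 = 3*7 + 6 = 27, q_2 = 3*1 + 1 = 4.
  i=3: a_3=9, p_3 = 9*27 + 7 = 250, q_3 = 9*4 + 1 = 37.
  i=4: a_4=12, p_4 = 12*250 + 27 = 3027, q_4 = 12*37 + 4 = 448.

6/1, 7/1, 27/4, 250/37, 3027/448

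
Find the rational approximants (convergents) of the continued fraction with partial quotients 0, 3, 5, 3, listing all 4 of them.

0/1, 1/3, 5/16, 16/51

Using the convergent recurrence p_i = a_i*p_{i-1} + p_{i-2}, q_i = a_i*q_{i-1} + q_{i-2} with p_{-2}=0, p_{-1}=1, q_{-2}=1, q_{-1}=0:
  i=0: a_0=0, p_0 = 0*1 + 0 = 0, q_0 = 0*0 + 1 = 1.
  i=1: a_1=3, p_1 = 3*0 + 1 = 1, q_1 = 3*1 + 0 = 3.
  i=2: a_2=5, p_2 = 5*1 + 0 = 5, q_2 = 5*3 + 1 = 16.
  i=3: a_3=3, p_3 = 3*5 + 1 = 16, q_3 = 3*16 + 3 = 51.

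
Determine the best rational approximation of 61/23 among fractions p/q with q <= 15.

Expand x = 61/23 as a continued fraction with the Euclidean algorithm:
  61 = 2*23 + 15, so a_0 = 2.
  23 = 1*15 + 8, so a_1 = 1.
  15 = 1*8 + 7, so a_2 = 1.
  8 = 1*7 + 1, so a_3 = 1.
  7 = 7*1 + 0, so a_4 = 7.
so x = [2; 1, 1, 1, 7].
Convergents (p_i = a_i*p_{i-1} + p_{i-2}, q_i = a_i*q_{i-1} + q_{i-2} with p_{-2}=0, p_{-1}=1, q_{-2}=1, q_{-1}=0), until the denominator exceeds 15:
  i=0: a_0=2, p_0 = 2*1 + 0 = 2, q_0 = 2*0 + 1 = 1.
  i=1: a_1=1, p_1 = 1*2 + 1 = 3, q_1 = 1*1 + 0 = 1.
  i=2: a_2=1, p_2 = 1*3 + 2 = 5, q_2 = 1*1 + 1 = 2.
  i=3: a_3=1, p_3 = 1*5 + 3 = 8, q_3 = 1*2 + 1 = 3.
  i=4: a_4=7, p_4 = 7*8 + 5 = 61, q_4 = 7*3 + 2 = 23.
q_4 = 23 > 15, so the last convergent with denominator <= 15 is p_3/q_3 = 8/3.
The closest fraction with denominator <= 15 is either p_3/q_3 or the intermediate fraction (k*p_3 + p_2)/(k*q_3 + q_2) with the largest k >= 1 whose denominator stays <= 15; these approach x as k grows, and every other convergent or intermediate fraction in range is farther away.
Largest k: floor((15 - q_2)/q_3) = floor((15 - 2)/3) = 4.
That gives (4*8 + 5)/(4*3 + 2) = 37/14.
Compare the errors: |x - 8/3| = |61*3 - 8*23|/(23*3) = 1/69, and |x - 37/14| = |61*14 - 37*23|/(23*14) = 3/322.
Cross-multiplying, 3*69 = 207 < 322 = 1*322, so 3/322 is smaller: the intermediate fraction 37/14 is closer to x than 8/3.

37/14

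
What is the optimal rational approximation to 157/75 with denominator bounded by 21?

44/21

Expand x = 157/75 as a continued fraction with the Euclidean algorithm:
  157 = 2*75 + 7, so a_0 = 2.
  75 = 10*7 + 5, so a_1 = 10.
  7 = 1*5 + 2, so a_2 = 1.
  5 = 2*2 + 1, so a_3 = 2.
  2 = 2*1 + 0, so a_4 = 2.
so x = [2; 10, 1, 2, 2].
Convergents (p_i = a_i*p_{i-1} + p_{i-2}, q_i = a_i*q_{i-1} + q_{i-2} with p_{-2}=0, p_{-1}=1, q_{-2}=1, q_{-1}=0), until the denominator exceeds 21:
  i=0: a_0=2, p_0 = 2*1 + 0 = 2, q_0 = 2*0 + 1 = 1.
  i=1: a_1=10, p_1 = 10*2 + 1 = 21, q_1 = 10*1 + 0 = 10.
  i=2: a_2=1, p_2 = 1*21 + 2 = 23, q_2 = 1*10 + 1 = 11.
  i=3: a_3=2, p_3 = 2*23 + 21 = 67, q_3 = 2*11 + 10 = 32.
q_3 = 32 > 21, so the last convergent with denominator <= 21 is p_2/q_2 = 23/11.
The closest fraction with denominator <= 21 is either p_2/q_2 or the intermediate fraction (k*p_2 + p_1)/(k*q_2 + q_1) with the largest k >= 1 whose denominator stays <= 21; these approach x as k grows, and every other convergent or intermediate fraction in range is farther away.
Largest k: floor((21 - q_1)/q_2) = floor((21 - 10)/11) = 1.
That gives (1*23 + 21)/(1*11 + 10) = 44/21.
Compare the errors: |x - 23/11| = |157*11 - 23*75|/(75*11) = 2/825, and |x - 44/21| = |157*21 - 44*75|/(75*21) = 3/1575.
Cross-multiplying, 3*825 = 2475 < 3150 = 2*1575, so 3/1575 is smaller: the intermediate fraction 44/21 is closer to x than 23/11.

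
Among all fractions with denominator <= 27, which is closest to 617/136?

Expand x = 617/136 as a continued fraction with the Euclidean algorithm:
  617 = 4*136 + 73, so a_0 = 4.
  136 = 1*73 + 63, so a_1 = 1.
  73 = 1*63 + 10, so a_2 = 1.
  63 = 6*10 + 3, so a_3 = 6.
  10 = 3*3 + 1, so a_4 = 3.
  3 = 3*1 + 0, so a_5 = 3.
so x = [4; 1, 1, 6, 3, 3].
Convergents (p_i = a_i*p_{i-1} + p_{i-2}, q_i = a_i*q_{i-1} + q_{i-2} with p_{-2}=0, p_{-1}=1, q_{-2}=1, q_{-1}=0), until the denominator exceeds 27:
  i=0: a_0=4, p_0 = 4*1 + 0 = 4, q_0 = 4*0 + 1 = 1.
  i=1: a_1=1, p_1 = 1*4 + 1 = 5, q_1 = 1*1 + 0 = 1.
  i=2: a_2=1, p_2 = 1*5 + 4 = 9, q_2 = 1*1 + 1 = 2.
  i=3: a_3=6, p_3 = 6*9 + 5 = 59, q_3 = 6*2 + 1 = 13.
  i=4: a_4=3, p_4 = 3*59 + 9 = 186, q_4 = 3*13 + 2 = 41.
q_4 = 41 > 27, so the last convergent with denominator <= 27 is p_3/q_3 = 59/13.
The closest fraction with denominator <= 27 is either p_3/q_3 or the intermediate fraction (k*p_3 + p_2)/(k*q_3 + q_2) with the largest k >= 1 whose denominator stays <= 27; these approach x as k grows, and every other convergent or intermediate fraction in range is farther away.
Largest k: floor((27 - q_2)/q_3) = floor((27 - 2)/13) = 1.
That gives (1*59 + 9)/(1*13 + 2) = 68/15.
Compare the errors: |x - 59/13| = |617*13 - 59*136|/(136*13) = 3/1768, and |x - 68/15| = |617*15 - 68*136|/(136*15) = 7/2040.
Cross-multiplying, 3*2040 = 6120 < 12376 = 7*1768, so 3/1768 is smaller: the convergent 59/13 is closer to x than 68/15.

59/13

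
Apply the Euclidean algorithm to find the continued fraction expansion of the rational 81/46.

Run the Euclidean algorithm on 81 and 46; the successive quotients are the partial quotients a_0, a_1, ... (each step inverts the fractional part left over by the previous one):
  81 = 1*46 + 35, so a_0 = 1.
  46 = 1*35 + 11, so a_1 = 1.
  35 = 3*11 + 2, so a_2 = 3.
  11 = 5*2 + 1, so a_3 = 5.
  2 = 2*1 + 0, so a_4 = 2.
The remainder reaches 0 after 5 divisions, so the expansion has 5 partial quotients, read off in order.

[1; 1, 3, 5, 2]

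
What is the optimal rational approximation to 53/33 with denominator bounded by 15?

Expand x = 53/33 as a continued fraction with the Euclidean algorithm:
  53 = 1*33 + 20, so a_0 = 1.
  33 = 1*20 + 13, so a_1 = 1.
  20 = 1*13 + 7, so a_2 = 1.
  13 = 1*7 + 6, so a_3 = 1.
  7 = 1*6 + 1, so a_4 = 1.
  6 = 6*1 + 0, so a_5 = 6.
so x = [1; 1, 1, 1, 1, 6].
Convergents (p_i = a_i*p_{i-1} + p_{i-2}, q_i = a_i*q_{i-1} + q_{i-2} with p_{-2}=0, p_{-1}=1, q_{-2}=1, q_{-1}=0), until the denominator exceeds 15:
  i=0: a_0=1, p_0 = 1*1 + 0 = 1, q_0 = 1*0 + 1 = 1.
  i=1: a_1=1, p_1 = 1*1 + 1 = 2, q_1 = 1*1 + 0 = 1.
  i=2: a_2=1, p_2 = 1*2 + 1 = 3, q_2 = 1*1 + 1 = 2.
  i=3: a_3=1, p_3 = 1*3 + 2 = 5, q_3 = 1*2 + 1 = 3.
  i=4: a_4=1, p_4 = 1*5 + 3 = 8, q_4 = 1*3 + 2 = 5.
  i=5: a_5=6, p_5 = 6*8 + 5 = 53, q_5 = 6*5 + 3 = 33.
q_5 = 33 > 15, so the last convergent with denominator <= 15 is p_4/q_4 = 8/5.
The closest fraction with denominator <= 15 is either p_4/q_4 or the intermediate fraction (k*p_4 + p_3)/(k*q_4 + q_3) with the largest k >= 1 whose denominator stays <= 15; these approach x as k grows, and every other convergent or intermediate fraction in range is farther away.
Largest k: floor((15 - q_3)/q_4) = floor((15 - 3)/5) = 2.
That gives (2*8 + 5)/(2*5 + 3) = 21/13.
Compare the errors: |x - 8/5| = |53*5 - 8*33|/(33*5) = 1/165, and |x - 21/13| = |53*13 - 21*33|/(33*13) = 4/429.
Cross-multiplying, 1*429 = 429 < 660 = 4*165, so 1/165 is smaller: the convergent 8/5 is closer to x than 21/13.

8/5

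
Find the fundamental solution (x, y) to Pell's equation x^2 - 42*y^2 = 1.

(x, y) = (13, 2)

First expand sqrt(42) as a continued fraction. With x_i = (sqrt(42) + m_i)/d_i and (m_0, d_0) = (0, 1): a_0 = floor(sqrt(42)) = 6, since 6^2 = 36 <= 42 < 49 = 7^2.
Iterate m_{i+1} = d_i*a_i - m_i, d_{i+1} = (42 - m_{i+1}^2)/d_i, a_{i+1} = floor((a_0 + m_{i+1})/d_{i+1}):
  m_1 = 1*6 - 0 = 6, d_1 = (42 - 6^2)/1 = 6/1 = 6, a_1 = floor((6 + 6)/6) = 2.
  m_2 = 6*2 - 6 = 6, d_2 = (42 - 6^2)/6 = 6/6 = 1, a_2 = floor((6 + 6)/1) = 12.
  m_3 = 1*12 - 6 = 6, d_3 = (42 - 6^2)/1 = 6/1 = 6: (m_3, d_3) = (m_1, d_1) = (6, 6), so from here the quotients repeat a_1, a_2; the period length is 2.
So sqrt(42) = [6; (2, 12)] with period length k = 2.
k is even, so the fundamental solution of x^2 - 42y^2 = 1 is (p_{k-1}, q_{k-1}) = (p_1, q_1); compute convergents through index 1.
Convergents (p_i = a_i*p_{i-1} + p_{i-2}, q_i = a_i*q_{i-1} + q_{i-2} with p_{-2}=0, p_{-1}=1, q_{-2}=1, q_{-1}=0):
  i=0: a_0=6, p_0 = 6*1 + 0 = 6, q_0 = 6*0 + 1 = 1.
  i=1: a_1=2, p_1 = 2*6 + 1 = 13, q_1 = 2*1 + 0 = 2.
Check: 13^2 - 42*2^2 = 169 - 168 = 1, so (x, y) = (13, 2) solves the equation, and by the theorem it is the least positive solution.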